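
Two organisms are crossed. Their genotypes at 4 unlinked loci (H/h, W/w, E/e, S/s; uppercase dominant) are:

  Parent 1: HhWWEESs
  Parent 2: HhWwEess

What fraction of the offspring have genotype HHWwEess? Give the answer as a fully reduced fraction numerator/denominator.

P(HHWwEess) = 1/32

HhWWEESs gametes: HWES×4, HWEs×4, hWES×4, hWEs×4
HhWwEess gametes: HWEs×2, HWes×2, HwEs×2, Hwes×2, hWEs×2, hWes×2, hwEs×2, hwes×2
HhWWEESs×HhWwEess grid (16·16=256): HHWWEESs=8 HHWWEEss=8 HHWWEeSs=8 HHWWEess=8 HHWwEESs=8 HHWwEEss=8 HHWwEeSs=8 HHWwEess=8 HhWWEESs=16 HhWWEEss=16 HhWWEeSs=16 HhWWEess=16 HhWwEESs=16 HhWwEEss=16 HhWwEeSs=16 HhWwEess=16 hhWWEESs=8 hhWWEEss=8 hhWWEeSs=8 hhWWEess=8 hhWwEESs=8 hhWwEEss=8 hhWwEeSs=8 hhWwEess=8
HHWwEess hits 8/256; gcd=8; 8÷8/256÷8 = 1/32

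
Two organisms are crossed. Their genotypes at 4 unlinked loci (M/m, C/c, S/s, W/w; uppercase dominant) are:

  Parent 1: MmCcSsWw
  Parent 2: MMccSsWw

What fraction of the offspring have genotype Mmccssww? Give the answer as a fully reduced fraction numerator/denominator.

P(Mmccssww) = 1/64

MmCcSsWw gametes: MCSW×1, MCSw×1, MCsW×1, MCsw×1, McSW×1, McSw×1, McsW×1, Mcsw×1, mCSW×1, mCSw×1, mCsW×1, mCsw×1, mcSW×1, mcSw×1, mcsW×1, mcsw×1
MMccSsWw gametes: McSW×4, McSw×4, McsW×4, Mcsw×4
MmCcSsWw×MMccSsWw grid (16·16=256): MMCcSSWW=4 MMCcSSWw=8 MMCcSSww=4 MMCcSsWW=8 MMCcSsWw=16 MMCcSsww=8 MMCcssWW=4 MMCcssWw=8 MMCcssww=4 MMccSSWW=4 MMccSSWw=8 MMccSSww=4 MMccSsWW=8 MMccSsWw=16 MMccSsww=8 MMccssWW=4 MMccssWw=8 MMccssww=4 MmCcSSWW=4 MmCcSSWw=8 MmCcSSww=4 MmCcSsWW=8 MmCcSsWw=16 MmCcSsww=8 MmCcssWW=4 MmCcssWw=8 MmCcssww=4 MmccSSWW=4 MmccSSWw=8 MmccSSww=4 MmccSsWW=8 MmccSsWw=16 MmccSsww=8 MmccssWW=4 MmccssWw=8 Mmccssww=4
Mmccssww hits 4/256; gcd=4; 4÷4/256÷4 = 1/64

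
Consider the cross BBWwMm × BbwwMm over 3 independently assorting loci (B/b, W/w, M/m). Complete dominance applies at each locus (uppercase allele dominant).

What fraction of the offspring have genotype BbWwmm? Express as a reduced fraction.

BBWwMm gametes: BWM×2, BWm×2, BwM×2, Bwm×2
BbwwMm gametes: BwM×2, Bwm×2, bwM×2, bwm×2
BBWwMm×BbwwMm grid (8·8=64): BBWwMM=4 BBWwMm=8 BBWwmm=4 BBwwMM=4 BBwwMm=8 BBwwmm=4 BbWwMM=4 BbWwMm=8 BbWwmm=4 BbwwMM=4 BbwwMm=8 Bbwwmm=4
BbWwmm hits 4/64; gcd=4; 4÷4/64÷4 = 1/16

P(BbWwmm) = 1/16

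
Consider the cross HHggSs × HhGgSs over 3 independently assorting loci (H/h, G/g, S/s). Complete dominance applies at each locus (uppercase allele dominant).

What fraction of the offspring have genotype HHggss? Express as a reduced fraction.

HHggSs gametes: HgS×4, Hgs×4
HhGgSs gametes: HGS×1, HGs×1, HgS×1, Hgs×1, hGS×1, hGs×1, hgS×1, hgs×1
HHggSs×HhGgSs grid (8·8=64): HHGgSS=4 HHGgSs=8 HHGgss=4 HHggSS=4 HHggSs=8 HHggss=4 HhGgSS=4 HhGgSs=8 HhGgss=4 HhggSS=4 HhggSs=8 Hhggss=4
HHggss hits 4/64; gcd=4; 4÷4/64÷4 = 1/16

P(HHggss) = 1/16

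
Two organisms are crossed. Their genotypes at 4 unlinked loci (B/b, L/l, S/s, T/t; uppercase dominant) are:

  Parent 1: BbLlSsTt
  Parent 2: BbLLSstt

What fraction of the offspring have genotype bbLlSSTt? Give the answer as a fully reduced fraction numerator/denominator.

BbLlSsTt gametes: BLST×1, BLSt×1, BLsT×1, BLst×1, BlST×1, BlSt×1, BlsT×1, Blst×1, bLST×1, bLSt×1, bLsT×1, bLst×1, blST×1, blSt×1, blsT×1, blst×1
BbLLSstt gametes: BLSt×4, BLst×4, bLSt×4, bLst×4
BbLlSsTt×BbLLSstt grid (16·16=256): BBLLSSTt=4 BBLLSStt=4 BBLLSsTt=8 BBLLSstt=8 BBLLssTt=4 BBLLsstt=4 BBLlSSTt=4 BBLlSStt=4 BBLlSsTt=8 BBLlSstt=8 BBLlssTt=4 BBLlsstt=4 BbLLSSTt=8 BbLLSStt=8 BbLLSsTt=16 BbLLSstt=16 BbLLssTt=8 BbLLsstt=8 BbLlSSTt=8 BbLlSStt=8 BbLlSsTt=16 BbLlSstt=16 BbLlssTt=8 BbLlsstt=8 bbLLSSTt=4 bbLLSStt=4 bbLLSsTt=8 bbLLSstt=8 bbLLssTt=4 bbLLsstt=4 bbLlSSTt=4 bbLlSStt=4 bbLlSsTt=8 bbLlSstt=8 bbLlssTt=4 bbLlsstt=4
bbLlSSTt hits 4/256; gcd=4; 4÷4/256÷4 = 1/64

P(bbLlSSTt) = 1/64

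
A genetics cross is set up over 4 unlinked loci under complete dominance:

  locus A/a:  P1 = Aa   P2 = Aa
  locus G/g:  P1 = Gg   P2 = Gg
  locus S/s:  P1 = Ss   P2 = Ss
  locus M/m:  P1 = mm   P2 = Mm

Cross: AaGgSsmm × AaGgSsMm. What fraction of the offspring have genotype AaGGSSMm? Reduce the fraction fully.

P(AaGGSSMm) = 1/64

AaGgSsmm gametes: AGSm×2, AGsm×2, AgSm×2, Agsm×2, aGSm×2, aGsm×2, agSm×2, agsm×2
AaGgSsMm gametes: AGSM×1, AGSm×1, AGsM×1, AGsm×1, AgSM×1, AgSm×1, AgsM×1, Agsm×1, aGSM×1, aGSm×1, aGsM×1, aGsm×1, agSM×1, agSm×1, agsM×1, agsm×1
AaGgSsmm×AaGgSsMm grid (16·16=256): AAGGSSMm=2 AAGGSSmm=2 AAGGSsMm=4 AAGGSsmm=4 AAGGssMm=2 AAGGssmm=2 AAGgSSMm=4 AAGgSSmm=4 AAGgSsMm=8 AAGgSsmm=8 AAGgssMm=4 AAGgssmm=4 AAggSSMm=2 AAggSSmm=2 AAggSsMm=4 AAggSsmm=4 AAggssMm=2 AAggssmm=2 AaGGSSMm=4 AaGGSSmm=4 AaGGSsMm=8 AaGGSsmm=8 AaGGssMm=4 AaGGssmm=4 AaGgSSMm=8 AaGgSSmm=8 AaGgSsMm=16 AaGgSsmm=16 AaGgssMm=8 AaGgssmm=8 AaggSSMm=4 AaggSSmm=4 AaggSsMm=8 AaggSsmm=8 AaggssMm=4 Aaggssmm=4 aaGGSSMm=2 aaGGSSmm=2 aaGGSsMm=4 aaGGSsmm=4 aaGGssMm=2 aaGGssmm=2 aaGgSSMm=4 aaGgSSmm=4 aaGgSsMm=8 aaGgSsmm=8 aaGgssMm=4 aaGgssmm=4 aaggSSMm=2 aaggSSmm=2 aaggSsMm=4 aaggSsmm=4 aaggssMm=2 aaggssmm=2
AaGGSSMm hits 4/256; gcd=4; 4÷4/256÷4 = 1/64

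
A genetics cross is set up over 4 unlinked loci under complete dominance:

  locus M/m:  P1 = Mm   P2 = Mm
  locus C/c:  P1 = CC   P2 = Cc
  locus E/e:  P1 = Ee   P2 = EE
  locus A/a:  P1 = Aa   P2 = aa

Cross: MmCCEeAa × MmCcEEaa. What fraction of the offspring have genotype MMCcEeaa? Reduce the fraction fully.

P(MMCcEeaa) = 1/32

MmCCEeAa gametes: MCEA×2, MCEa×2, MCeA×2, MCea×2, mCEA×2, mCEa×2, mCeA×2, mCea×2
MmCcEEaa gametes: MCEa×4, McEa×4, mCEa×4, mcEa×4
MmCCEeAa×MmCcEEaa grid (16·16=256): MMCCEEAa=8 MMCCEEaa=8 MMCCEeAa=8 MMCCEeaa=8 MMCcEEAa=8 MMCcEEaa=8 MMCcEeAa=8 MMCcEeaa=8 MmCCEEAa=16 MmCCEEaa=16 MmCCEeAa=16 MmCCEeaa=16 MmCcEEAa=16 MmCcEEaa=16 MmCcEeAa=16 MmCcEeaa=16 mmCCEEAa=8 mmCCEEaa=8 mmCCEeAa=8 mmCCEeaa=8 mmCcEEAa=8 mmCcEEaa=8 mmCcEeAa=8 mmCcEeaa=8
MMCcEeaa hits 8/256; gcd=8; 8÷8/256÷8 = 1/32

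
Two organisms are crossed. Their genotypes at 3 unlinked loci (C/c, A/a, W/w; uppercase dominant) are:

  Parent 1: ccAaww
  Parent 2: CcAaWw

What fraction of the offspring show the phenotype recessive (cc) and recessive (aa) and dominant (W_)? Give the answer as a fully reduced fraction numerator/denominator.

ccAaww gametes: cAw×4, caw×4
CcAaWw gametes: CAW×1, CAw×1, CaW×1, Caw×1, cAW×1, cAw×1, caW×1, caw×1
ccAaww×CcAaWw grid (8·8=64): CcAAWw=4 CcAAww=4 CcAaWw=8 CcAaww=8 CcaaWw=4 Ccaaww=4 ccAAWw=4 ccAAww=4 ccAaWw=8 ccAaww=8 ccaaWw=4 ccaaww=4
cc aa W_ hits 4/64; gcd=4; 4÷4/64÷4 = 1/16

P(cc aa W_) = 1/16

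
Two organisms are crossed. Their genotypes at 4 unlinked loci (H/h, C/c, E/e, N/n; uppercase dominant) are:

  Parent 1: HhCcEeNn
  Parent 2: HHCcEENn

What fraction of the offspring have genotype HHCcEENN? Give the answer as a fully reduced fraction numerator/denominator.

HhCcEeNn gametes: HCEN×1, HCEn×1, HCeN×1, HCen×1, HcEN×1, HcEn×1, HceN×1, Hcen×1, hCEN×1, hCEn×1, hCeN×1, hCen×1, hcEN×1, hcEn×1, hceN×1, hcen×1
HHCcEENn gametes: HCEN×4, HCEn×4, HcEN×4, HcEn×4
HhCcEeNn×HHCcEENn grid (16·16=256): HHCCEENN=4 HHCCEENn=8 HHCCEEnn=4 HHCCEeNN=4 HHCCEeNn=8 HHCCEenn=4 HHCcEENN=8 HHCcEENn=16 HHCcEEnn=8 HHCcEeNN=8 HHCcEeNn=16 HHCcEenn=8 HHccEENN=4 HHccEENn=8 HHccEEnn=4 HHccEeNN=4 HHccEeNn=8 HHccEenn=4 HhCCEENN=4 HhCCEENn=8 HhCCEEnn=4 HhCCEeNN=4 HhCCEeNn=8 HhCCEenn=4 HhCcEENN=8 HhCcEENn=16 HhCcEEnn=8 HhCcEeNN=8 HhCcEeNn=16 HhCcEenn=8 HhccEENN=4 HhccEENn=8 HhccEEnn=4 HhccEeNN=4 HhccEeNn=8 HhccEenn=4
HHCcEENN hits 8/256; gcd=8; 8÷8/256÷8 = 1/32

P(HHCcEENN) = 1/32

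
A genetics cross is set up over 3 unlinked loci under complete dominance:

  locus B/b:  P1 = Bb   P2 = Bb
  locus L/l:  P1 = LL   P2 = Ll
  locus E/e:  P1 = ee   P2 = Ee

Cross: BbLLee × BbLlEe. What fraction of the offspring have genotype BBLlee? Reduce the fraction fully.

P(BBLlee) = 1/16

BbLLee gametes: BLe×4, bLe×4
BbLlEe gametes: BLE×1, BLe×1, BlE×1, Ble×1, bLE×1, bLe×1, blE×1, ble×1
BbLLee×BbLlEe grid (8·8=64): BBLLEe=4 BBLLee=4 BBLlEe=4 BBLlee=4 BbLLEe=8 BbLLee=8 BbLlEe=8 BbLlee=8 bbLLEe=4 bbLLee=4 bbLlEe=4 bbLlee=4
BBLlee hits 4/64; gcd=4; 4÷4/64÷4 = 1/16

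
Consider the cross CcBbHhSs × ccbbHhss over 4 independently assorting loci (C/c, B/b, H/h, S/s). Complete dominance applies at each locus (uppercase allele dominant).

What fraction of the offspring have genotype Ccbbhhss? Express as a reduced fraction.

P(Ccbbhhss) = 1/32

CcBbHhSs gametes: CBHS×1, CBHs×1, CBhS×1, CBhs×1, CbHS×1, CbHs×1, CbhS×1, Cbhs×1, cBHS×1, cBHs×1, cBhS×1, cBhs×1, cbHS×1, cbHs×1, cbhS×1, cbhs×1
ccbbHhss gametes: cbHs×8, cbhs×8
CcBbHhSs×ccbbHhss grid (16·16=256): CcBbHHSs=8 CcBbHHss=8 CcBbHhSs=16 CcBbHhss=16 CcBbhhSs=8 CcBbhhss=8 CcbbHHSs=8 CcbbHHss=8 CcbbHhSs=16 CcbbHhss=16 CcbbhhSs=8 Ccbbhhss=8 ccBbHHSs=8 ccBbHHss=8 ccBbHhSs=16 ccBbHhss=16 ccBbhhSs=8 ccBbhhss=8 ccbbHHSs=8 ccbbHHss=8 ccbbHhSs=16 ccbbHhss=16 ccbbhhSs=8 ccbbhhss=8
Ccbbhhss hits 8/256; gcd=8; 8÷8/256÷8 = 1/32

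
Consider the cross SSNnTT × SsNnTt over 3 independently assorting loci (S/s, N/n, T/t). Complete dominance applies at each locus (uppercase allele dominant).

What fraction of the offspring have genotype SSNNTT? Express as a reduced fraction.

SSNnTT gametes: SNT×4, SnT×4
SsNnTt gametes: SNT×1, SNt×1, SnT×1, Snt×1, sNT×1, sNt×1, snT×1, snt×1
SSNnTT×SsNnTt grid (8·8=64): SSNNTT=4 SSNNTt=4 SSNnTT=8 SSNnTt=8 SSnnTT=4 SSnnTt=4 SsNNTT=4 SsNNTt=4 SsNnTT=8 SsNnTt=8 SsnnTT=4 SsnnTt=4
SSNNTT hits 4/64; gcd=4; 4÷4/64÷4 = 1/16

P(SSNNTT) = 1/16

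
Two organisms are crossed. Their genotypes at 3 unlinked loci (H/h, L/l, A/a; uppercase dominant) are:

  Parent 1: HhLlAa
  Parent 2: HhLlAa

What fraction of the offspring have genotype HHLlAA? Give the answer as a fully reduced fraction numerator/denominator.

HhLlAa gametes: HLA×1, HLa×1, HlA×1, Hla×1, hLA×1, hLa×1, hlA×1, hla×1
HhLlAa gametes: HLA×1, HLa×1, HlA×1, Hla×1, hLA×1, hLa×1, hlA×1, hla×1
HhLlAa×HhLlAa grid (8·8=64): HHLLAA=1 HHLLAa=2 HHLLaa=1 HHLlAA=2 HHLlAa=4 HHLlaa=2 HHllAA=1 HHllAa=2 HHllaa=1 HhLLAA=2 HhLLAa=4 HhLLaa=2 HhLlAA=4 HhLlAa=8 HhLlaa=4 HhllAA=2 HhllAa=4 Hhllaa=2 hhLLAA=1 hhLLAa=2 hhLLaa=1 hhLlAA=2 hhLlAa=4 hhLlaa=2 hhllAA=1 hhllAa=2 hhllaa=1
HHLlAA hits 2/64; gcd=2; 2÷2/64÷2 = 1/32

P(HHLlAA) = 1/32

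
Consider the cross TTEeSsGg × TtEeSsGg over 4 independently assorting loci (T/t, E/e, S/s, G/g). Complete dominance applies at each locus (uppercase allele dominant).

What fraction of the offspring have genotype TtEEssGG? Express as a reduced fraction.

TTEeSsGg gametes: TESG×2, TESg×2, TEsG×2, TEsg×2, TeSG×2, TeSg×2, TesG×2, Tesg×2
TtEeSsGg gametes: TESG×1, TESg×1, TEsG×1, TEsg×1, TeSG×1, TeSg×1, TesG×1, Tesg×1, tESG×1, tESg×1, tEsG×1, tEsg×1, teSG×1, teSg×1, tesG×1, tesg×1
TTEeSsGg×TtEeSsGg grid (16·16=256): TTEESSGG=2 TTEESSGg=4 TTEESSgg=2 TTEESsGG=4 TTEESsGg=8 TTEESsgg=4 TTEEssGG=2 TTEEssGg=4 TTEEssgg=2 TTEeSSGG=4 TTEeSSGg=8 TTEeSSgg=4 TTEeSsGG=8 TTEeSsGg=16 TTEeSsgg=8 TTEessGG=4 TTEessGg=8 TTEessgg=4 TTeeSSGG=2 TTeeSSGg=4 TTeeSSgg=2 TTeeSsGG=4 TTeeSsGg=8 TTeeSsgg=4 TTeessGG=2 TTeessGg=4 TTeessgg=2 TtEESSGG=2 TtEESSGg=4 TtEESSgg=2 TtEESsGG=4 TtEESsGg=8 TtEESsgg=4 TtEEssGG=2 TtEEssGg=4 TtEEssgg=2 TtEeSSGG=4 TtEeSSGg=8 TtEeSSgg=4 TtEeSsGG=8 TtEeSsGg=16 TtEeSsgg=8 TtEessGG=4 TtEessGg=8 TtEessgg=4 TteeSSGG=2 TteeSSGg=4 TteeSSgg=2 TteeSsGG=4 TteeSsGg=8 TteeSsgg=4 TteessGG=2 TteessGg=4 Tteessgg=2
TtEEssGG hits 2/256; gcd=2; 2÷2/256÷2 = 1/128

P(TtEEssGG) = 1/128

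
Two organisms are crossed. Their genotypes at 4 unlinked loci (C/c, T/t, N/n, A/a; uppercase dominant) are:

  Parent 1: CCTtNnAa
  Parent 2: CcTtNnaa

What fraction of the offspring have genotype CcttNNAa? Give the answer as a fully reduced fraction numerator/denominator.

CCTtNnAa gametes: CTNA×2, CTNa×2, CTnA×2, CTna×2, CtNA×2, CtNa×2, CtnA×2, Ctna×2
CcTtNnaa gametes: CTNa×2, CTna×2, CtNa×2, Ctna×2, cTNa×2, cTna×2, ctNa×2, ctna×2
CCTtNnAa×CcTtNnaa grid (16·16=256): CCTTNNAa=4 CCTTNNaa=4 CCTTNnAa=8 CCTTNnaa=8 CCTTnnAa=4 CCTTnnaa=4 CCTtNNAa=8 CCTtNNaa=8 CCTtNnAa=16 CCTtNnaa=16 CCTtnnAa=8 CCTtnnaa=8 CCttNNAa=4 CCttNNaa=4 CCttNnAa=8 CCttNnaa=8 CCttnnAa=4 CCttnnaa=4 CcTTNNAa=4 CcTTNNaa=4 CcTTNnAa=8 CcTTNnaa=8 CcTTnnAa=4 CcTTnnaa=4 CcTtNNAa=8 CcTtNNaa=8 CcTtNnAa=16 CcTtNnaa=16 CcTtnnAa=8 CcTtnnaa=8 CcttNNAa=4 CcttNNaa=4 CcttNnAa=8 CcttNnaa=8 CcttnnAa=4 Ccttnnaa=4
CcttNNAa hits 4/256; gcd=4; 4÷4/256÷4 = 1/64

P(CcttNNAa) = 1/64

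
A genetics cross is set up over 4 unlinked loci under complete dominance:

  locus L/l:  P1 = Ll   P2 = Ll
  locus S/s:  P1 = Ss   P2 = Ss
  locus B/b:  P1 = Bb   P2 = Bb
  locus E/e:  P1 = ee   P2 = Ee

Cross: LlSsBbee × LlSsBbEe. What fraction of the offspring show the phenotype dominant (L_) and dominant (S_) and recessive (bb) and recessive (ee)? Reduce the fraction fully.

LlSsBbee gametes: LSBe×2, LSbe×2, LsBe×2, Lsbe×2, lSBe×2, lSbe×2, lsBe×2, lsbe×2
LlSsBbEe gametes: LSBE×1, LSBe×1, LSbE×1, LSbe×1, LsBE×1, LsBe×1, LsbE×1, Lsbe×1, lSBE×1, lSBe×1, lSbE×1, lSbe×1, lsBE×1, lsBe×1, lsbE×1, lsbe×1
LlSsBbee×LlSsBbEe grid (16·16=256): LLSSBBEe=2 LLSSBBee=2 LLSSBbEe=4 LLSSBbee=4 LLSSbbEe=2 LLSSbbee=2 LLSsBBEe=4 LLSsBBee=4 LLSsBbEe=8 LLSsBbee=8 LLSsbbEe=4 LLSsbbee=4 LLssBBEe=2 LLssBBee=2 LLssBbEe=4 LLssBbee=4 LLssbbEe=2 LLssbbee=2 LlSSBBEe=4 LlSSBBee=4 LlSSBbEe=8 LlSSBbee=8 LlSSbbEe=4 LlSSbbee=4 LlSsBBEe=8 LlSsBBee=8 LlSsBbEe=16 LlSsBbee=16 LlSsbbEe=8 LlSsbbee=8 LlssBBEe=4 LlssBBee=4 LlssBbEe=8 LlssBbee=8 LlssbbEe=4 Llssbbee=4 llSSBBEe=2 llSSBBee=2 llSSBbEe=4 llSSBbee=4 llSSbbEe=2 llSSbbee=2 llSsBBEe=4 llSsBBee=4 llSsBbEe=8 llSsBbee=8 llSsbbEe=4 llSsbbee=4 llssBBEe=2 llssBBee=2 llssBbEe=4 llssBbee=4 llssbbEe=2 llssbbee=2
L_ S_ bb ee hits 18/256; gcd=2; 18÷2/256÷2 = 9/128

P(L_ S_ bb ee) = 9/128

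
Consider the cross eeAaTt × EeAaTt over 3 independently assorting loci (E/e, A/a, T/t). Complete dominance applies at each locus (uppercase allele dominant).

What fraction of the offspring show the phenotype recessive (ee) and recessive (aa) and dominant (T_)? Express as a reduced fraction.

eeAaTt gametes: eAT×2, eAt×2, eaT×2, eat×2
EeAaTt gametes: EAT×1, EAt×1, EaT×1, Eat×1, eAT×1, eAt×1, eaT×1, eat×1
eeAaTt×EeAaTt grid (8·8=64): EeAATT=2 EeAATt=4 EeAAtt=2 EeAaTT=4 EeAaTt=8 EeAatt=4 EeaaTT=2 EeaaTt=4 Eeaatt=2 eeAATT=2 eeAATt=4 eeAAtt=2 eeAaTT=4 eeAaTt=8 eeAatt=4 eeaaTT=2 eeaaTt=4 eeaatt=2
ee aa T_ hits 6/64; gcd=2; 6÷2/64÷2 = 3/32

P(ee aa T_) = 3/32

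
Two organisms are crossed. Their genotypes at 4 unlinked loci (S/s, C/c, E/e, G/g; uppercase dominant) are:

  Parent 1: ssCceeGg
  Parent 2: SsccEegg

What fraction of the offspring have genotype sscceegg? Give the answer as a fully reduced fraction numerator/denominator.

ssCceeGg gametes: sCeG×4, sCeg×4, sceG×4, sceg×4
SsccEegg gametes: ScEg×4, Sceg×4, scEg×4, sceg×4
ssCceeGg×SsccEegg grid (16·16=256): SsCcEeGg=16 SsCcEegg=16 SsCceeGg=16 SsCceegg=16 SsccEeGg=16 SsccEegg=16 SscceeGg=16 Sscceegg=16 ssCcEeGg=16 ssCcEegg=16 ssCceeGg=16 ssCceegg=16 ssccEeGg=16 ssccEegg=16 sscceeGg=16 sscceegg=16
sscceegg hits 16/256; gcd=16; 16÷16/256÷16 = 1/16

P(sscceegg) = 1/16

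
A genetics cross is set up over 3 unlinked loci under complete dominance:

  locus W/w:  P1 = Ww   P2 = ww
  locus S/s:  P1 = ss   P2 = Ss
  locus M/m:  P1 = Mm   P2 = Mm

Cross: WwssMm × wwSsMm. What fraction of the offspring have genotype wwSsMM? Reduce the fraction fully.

WwssMm gametes: WsM×2, Wsm×2, wsM×2, wsm×2
wwSsMm gametes: wSM×2, wSm×2, wsM×2, wsm×2
WwssMm×wwSsMm grid (8·8=64): WwSsMM=4 WwSsMm=8 WwSsmm=4 WwssMM=4 WwssMm=8 Wwssmm=4 wwSsMM=4 wwSsMm=8 wwSsmm=4 wwssMM=4 wwssMm=8 wwssmm=4
wwSsMM hits 4/64; gcd=4; 4÷4/64÷4 = 1/16

P(wwSsMM) = 1/16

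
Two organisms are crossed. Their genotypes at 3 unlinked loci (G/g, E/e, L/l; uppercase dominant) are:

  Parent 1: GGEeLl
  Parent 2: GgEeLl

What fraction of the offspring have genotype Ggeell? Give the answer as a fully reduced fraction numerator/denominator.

GGEeLl gametes: GEL×2, GEl×2, GeL×2, Gel×2
GgEeLl gametes: GEL×1, GEl×1, GeL×1, Gel×1, gEL×1, gEl×1, geL×1, gel×1
GGEeLl×GgEeLl grid (8·8=64): GGEELL=2 GGEELl=4 GGEEll=2 GGEeLL=4 GGEeLl=8 GGEell=4 GGeeLL=2 GGeeLl=4 GGeell=2 GgEELL=2 GgEELl=4 GgEEll=2 GgEeLL=4 GgEeLl=8 GgEell=4 GgeeLL=2 GgeeLl=4 Ggeell=2
Ggeell hits 2/64; gcd=2; 2÷2/64÷2 = 1/32

P(Ggeell) = 1/32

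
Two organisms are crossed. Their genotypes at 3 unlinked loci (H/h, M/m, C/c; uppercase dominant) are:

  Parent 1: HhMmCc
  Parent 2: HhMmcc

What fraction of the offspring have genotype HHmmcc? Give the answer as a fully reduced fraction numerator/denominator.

HhMmCc gametes: HMC×1, HMc×1, HmC×1, Hmc×1, hMC×1, hMc×1, hmC×1, hmc×1
HhMmcc gametes: HMc×2, Hmc×2, hMc×2, hmc×2
HhMmCc×HhMmcc grid (8·8=64): HHMMCc=2 HHMMcc=2 HHMmCc=4 HHMmcc=4 HHmmCc=2 HHmmcc=2 HhMMCc=4 HhMMcc=4 HhMmCc=8 HhMmcc=8 HhmmCc=4 Hhmmcc=4 hhMMCc=2 hhMMcc=2 hhMmCc=4 hhMmcc=4 hhmmCc=2 hhmmcc=2
HHmmcc hits 2/64; gcd=2; 2÷2/64÷2 = 1/32

P(HHmmcc) = 1/32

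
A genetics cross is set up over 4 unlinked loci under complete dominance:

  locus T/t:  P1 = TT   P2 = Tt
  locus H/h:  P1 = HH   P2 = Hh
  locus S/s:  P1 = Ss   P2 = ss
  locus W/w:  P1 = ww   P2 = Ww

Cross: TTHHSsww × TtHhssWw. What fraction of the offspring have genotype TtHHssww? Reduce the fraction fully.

TTHHSsww gametes: THSw×8, THsw×8
TtHhssWw gametes: THsW×2, THsw×2, ThsW×2, Thsw×2, tHsW×2, tHsw×2, thsW×2, thsw×2
TTHHSsww×TtHhssWw grid (16·16=256): TTHHSsWw=16 TTHHSsww=16 TTHHssWw=16 TTHHssww=16 TTHhSsWw=16 TTHhSsww=16 TTHhssWw=16 TTHhssww=16 TtHHSsWw=16 TtHHSsww=16 TtHHssWw=16 TtHHssww=16 TtHhSsWw=16 TtHhSsww=16 TtHhssWw=16 TtHhssww=16
TtHHssww hits 16/256; gcd=16; 16÷16/256÷16 = 1/16

P(TtHHssww) = 1/16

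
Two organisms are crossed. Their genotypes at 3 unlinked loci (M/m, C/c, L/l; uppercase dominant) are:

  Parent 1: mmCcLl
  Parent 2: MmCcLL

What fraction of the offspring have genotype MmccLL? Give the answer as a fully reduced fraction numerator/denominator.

mmCcLl gametes: mCL×2, mCl×2, mcL×2, mcl×2
MmCcLL gametes: MCL×2, McL×2, mCL×2, mcL×2
mmCcLl×MmCcLL grid (8·8=64): MmCCLL=4 MmCCLl=4 MmCcLL=8 MmCcLl=8 MmccLL=4 MmccLl=4 mmCCLL=4 mmCCLl=4 mmCcLL=8 mmCcLl=8 mmccLL=4 mmccLl=4
MmccLL hits 4/64; gcd=4; 4÷4/64÷4 = 1/16

P(MmccLL) = 1/16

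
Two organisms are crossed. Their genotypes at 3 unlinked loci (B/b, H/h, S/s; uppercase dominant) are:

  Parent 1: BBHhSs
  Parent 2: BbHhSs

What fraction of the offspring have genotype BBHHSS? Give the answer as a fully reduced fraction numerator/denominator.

BBHhSs gametes: BHS×2, BHs×2, BhS×2, Bhs×2
BbHhSs gametes: BHS×1, BHs×1, BhS×1, Bhs×1, bHS×1, bHs×1, bhS×1, bhs×1
BBHhSs×BbHhSs grid (8·8=64): BBHHSS=2 BBHHSs=4 BBHHss=2 BBHhSS=4 BBHhSs=8 BBHhss=4 BBhhSS=2 BBhhSs=4 BBhhss=2 BbHHSS=2 BbHHSs=4 BbHHss=2 BbHhSS=4 BbHhSs=8 BbHhss=4 BbhhSS=2 BbhhSs=4 Bbhhss=2
BBHHSS hits 2/64; gcd=2; 2÷2/64÷2 = 1/32

P(BBHHSS) = 1/32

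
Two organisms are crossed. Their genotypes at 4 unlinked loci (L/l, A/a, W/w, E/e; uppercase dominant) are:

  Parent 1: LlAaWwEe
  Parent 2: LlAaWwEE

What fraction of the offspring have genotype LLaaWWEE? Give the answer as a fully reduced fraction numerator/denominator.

P(LLaaWWEE) = 1/128

LlAaWwEe gametes: LAWE×1, LAWe×1, LAwE×1, LAwe×1, LaWE×1, LaWe×1, LawE×1, Lawe×1, lAWE×1, lAWe×1, lAwE×1, lAwe×1, laWE×1, laWe×1, lawE×1, lawe×1
LlAaWwEE gametes: LAWE×2, LAwE×2, LaWE×2, LawE×2, lAWE×2, lAwE×2, laWE×2, lawE×2
LlAaWwEe×LlAaWwEE grid (16·16=256): LLAAWWEE=2 LLAAWWEe=2 LLAAWwEE=4 LLAAWwEe=4 LLAAwwEE=2 LLAAwwEe=2 LLAaWWEE=4 LLAaWWEe=4 LLAaWwEE=8 LLAaWwEe=8 LLAawwEE=4 LLAawwEe=4 LLaaWWEE=2 LLaaWWEe=2 LLaaWwEE=4 LLaaWwEe=4 LLaawwEE=2 LLaawwEe=2 LlAAWWEE=4 LlAAWWEe=4 LlAAWwEE=8 LlAAWwEe=8 LlAAwwEE=4 LlAAwwEe=4 LlAaWWEE=8 LlAaWWEe=8 LlAaWwEE=16 LlAaWwEe=16 LlAawwEE=8 LlAawwEe=8 LlaaWWEE=4 LlaaWWEe=4 LlaaWwEE=8 LlaaWwEe=8 LlaawwEE=4 LlaawwEe=4 llAAWWEE=2 llAAWWEe=2 llAAWwEE=4 llAAWwEe=4 llAAwwEE=2 llAAwwEe=2 llAaWWEE=4 llAaWWEe=4 llAaWwEE=8 llAaWwEe=8 llAawwEE=4 llAawwEe=4 llaaWWEE=2 llaaWWEe=2 llaaWwEE=4 llaaWwEe=4 llaawwEE=2 llaawwEe=2
LLaaWWEE hits 2/256; gcd=2; 2÷2/256÷2 = 1/128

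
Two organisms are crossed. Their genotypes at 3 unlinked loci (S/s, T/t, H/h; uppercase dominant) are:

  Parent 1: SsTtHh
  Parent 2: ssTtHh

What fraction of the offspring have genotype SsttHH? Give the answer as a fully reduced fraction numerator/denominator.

P(SsttHH) = 1/32

SsTtHh gametes: STH×1, STh×1, StH×1, Sth×1, sTH×1, sTh×1, stH×1, sth×1
ssTtHh gametes: sTH×2, sTh×2, stH×2, sth×2
SsTtHh×ssTtHh grid (8·8=64): SsTTHH=2 SsTTHh=4 SsTThh=2 SsTtHH=4 SsTtHh=8 SsTthh=4 SsttHH=2 SsttHh=4 Sstthh=2 ssTTHH=2 ssTTHh=4 ssTThh=2 ssTtHH=4 ssTtHh=8 ssTthh=4 ssttHH=2 ssttHh=4 sstthh=2
SsttHH hits 2/64; gcd=2; 2÷2/64÷2 = 1/32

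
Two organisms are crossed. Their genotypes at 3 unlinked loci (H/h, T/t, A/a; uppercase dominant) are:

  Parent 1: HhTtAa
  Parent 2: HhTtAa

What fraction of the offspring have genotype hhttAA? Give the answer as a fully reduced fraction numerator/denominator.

P(hhttAA) = 1/64

HhTtAa gametes: HTA×1, HTa×1, HtA×1, Hta×1, hTA×1, hTa×1, htA×1, hta×1
HhTtAa gametes: HTA×1, HTa×1, HtA×1, Hta×1, hTA×1, hTa×1, htA×1, hta×1
HhTtAa×HhTtAa grid (8·8=64): HHTTAA=1 HHTTAa=2 HHTTaa=1 HHTtAA=2 HHTtAa=4 HHTtaa=2 HHttAA=1 HHttAa=2 HHttaa=1 HhTTAA=2 HhTTAa=4 HhTTaa=2 HhTtAA=4 HhTtAa=8 HhTtaa=4 HhttAA=2 HhttAa=4 Hhttaa=2 hhTTAA=1 hhTTAa=2 hhTTaa=1 hhTtAA=2 hhTtAa=4 hhTtaa=2 hhttAA=1 hhttAa=2 hhttaa=1
hhttAA hits 1/64; gcd=1; 1÷1/64÷1 = 1/64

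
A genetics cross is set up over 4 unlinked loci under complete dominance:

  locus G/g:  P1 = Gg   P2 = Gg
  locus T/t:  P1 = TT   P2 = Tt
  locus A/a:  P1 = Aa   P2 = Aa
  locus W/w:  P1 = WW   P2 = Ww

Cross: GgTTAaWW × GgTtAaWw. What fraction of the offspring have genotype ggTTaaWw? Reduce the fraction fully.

P(ggTTaaWw) = 1/64

GgTTAaWW gametes: GTAW×4, GTaW×4, gTAW×4, gTaW×4
GgTtAaWw gametes: GTAW×1, GTAw×1, GTaW×1, GTaw×1, GtAW×1, GtAw×1, GtaW×1, Gtaw×1, gTAW×1, gTAw×1, gTaW×1, gTaw×1, gtAW×1, gtAw×1, gtaW×1, gtaw×1
GgTTAaWW×GgTtAaWw grid (16·16=256): GGTTAAWW=4 GGTTAAWw=4 GGTTAaWW=8 GGTTAaWw=8 GGTTaaWW=4 GGTTaaWw=4 GGTtAAWW=4 GGTtAAWw=4 GGTtAaWW=8 GGTtAaWw=8 GGTtaaWW=4 GGTtaaWw=4 GgTTAAWW=8 GgTTAAWw=8 GgTTAaWW=16 GgTTAaWw=16 GgTTaaWW=8 GgTTaaWw=8 GgTtAAWW=8 GgTtAAWw=8 GgTtAaWW=16 GgTtAaWw=16 GgTtaaWW=8 GgTtaaWw=8 ggTTAAWW=4 ggTTAAWw=4 ggTTAaWW=8 ggTTAaWw=8 ggTTaaWW=4 ggTTaaWw=4 ggTtAAWW=4 ggTtAAWw=4 ggTtAaWW=8 ggTtAaWw=8 ggTtaaWW=4 ggTtaaWw=4
ggTTaaWw hits 4/256; gcd=4; 4÷4/256÷4 = 1/64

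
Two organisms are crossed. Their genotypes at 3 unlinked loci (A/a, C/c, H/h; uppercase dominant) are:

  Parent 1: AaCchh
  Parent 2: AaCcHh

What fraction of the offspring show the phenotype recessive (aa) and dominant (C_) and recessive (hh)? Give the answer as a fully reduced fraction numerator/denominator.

AaCchh gametes: ACh×2, Ach×2, aCh×2, ach×2
AaCcHh gametes: ACH×1, ACh×1, AcH×1, Ach×1, aCH×1, aCh×1, acH×1, ach×1
AaCchh×AaCcHh grid (8·8=64): AACCHh=2 AACChh=2 AACcHh=4 AACchh=4 AAccHh=2 AAcchh=2 AaCCHh=4 AaCChh=4 AaCcHh=8 AaCchh=8 AaccHh=4 Aacchh=4 aaCCHh=2 aaCChh=2 aaCcHh=4 aaCchh=4 aaccHh=2 aacchh=2
aa C_ hh hits 6/64; gcd=2; 6÷2/64÷2 = 3/32

P(aa C_ hh) = 3/32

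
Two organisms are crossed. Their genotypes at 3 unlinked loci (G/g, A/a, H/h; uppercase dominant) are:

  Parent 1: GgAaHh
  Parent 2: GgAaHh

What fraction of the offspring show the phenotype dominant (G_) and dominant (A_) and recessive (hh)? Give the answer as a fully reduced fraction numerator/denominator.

GgAaHh gametes: GAH×1, GAh×1, GaH×1, Gah×1, gAH×1, gAh×1, gaH×1, gah×1
GgAaHh gametes: GAH×1, GAh×1, GaH×1, Gah×1, gAH×1, gAh×1, gaH×1, gah×1
GgAaHh×GgAaHh grid (8·8=64): GGAAHH=1 GGAAHh=2 GGAAhh=1 GGAaHH=2 GGAaHh=4 GGAahh=2 GGaaHH=1 GGaaHh=2 GGaahh=1 GgAAHH=2 GgAAHh=4 GgAAhh=2 GgAaHH=4 GgAaHh=8 GgAahh=4 GgaaHH=2 GgaaHh=4 Ggaahh=2 ggAAHH=1 ggAAHh=2 ggAAhh=1 ggAaHH=2 ggAaHh=4 ggAahh=2 ggaaHH=1 ggaaHh=2 ggaahh=1
G_ A_ hh hits 9/64; gcd=1; 9÷1/64÷1 = 9/64

P(G_ A_ hh) = 9/64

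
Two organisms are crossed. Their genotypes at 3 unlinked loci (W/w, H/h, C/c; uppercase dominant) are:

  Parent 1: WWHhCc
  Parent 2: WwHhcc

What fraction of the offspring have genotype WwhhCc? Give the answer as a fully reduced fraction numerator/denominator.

P(WwhhCc) = 1/16

WWHhCc gametes: WHC×2, WHc×2, WhC×2, Whc×2
WwHhcc gametes: WHc×2, Whc×2, wHc×2, whc×2
WWHhCc×WwHhcc grid (8·8=64): WWHHCc=4 WWHHcc=4 WWHhCc=8 WWHhcc=8 WWhhCc=4 WWhhcc=4 WwHHCc=4 WwHHcc=4 WwHhCc=8 WwHhcc=8 WwhhCc=4 Wwhhcc=4
WwhhCc hits 4/64; gcd=4; 4÷4/64÷4 = 1/16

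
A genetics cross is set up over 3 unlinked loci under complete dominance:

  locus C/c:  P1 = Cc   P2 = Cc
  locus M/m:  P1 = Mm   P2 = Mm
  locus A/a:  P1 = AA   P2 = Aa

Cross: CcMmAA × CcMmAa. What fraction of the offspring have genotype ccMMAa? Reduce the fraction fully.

CcMmAA gametes: CMA×2, CmA×2, cMA×2, cmA×2
CcMmAa gametes: CMA×1, CMa×1, CmA×1, Cma×1, cMA×1, cMa×1, cmA×1, cma×1
CcMmAA×CcMmAa grid (8·8=64): CCMMAA=2 CCMMAa=2 CCMmAA=4 CCMmAa=4 CCmmAA=2 CCmmAa=2 CcMMAA=4 CcMMAa=4 CcMmAA=8 CcMmAa=8 CcmmAA=4 CcmmAa=4 ccMMAA=2 ccMMAa=2 ccMmAA=4 ccMmAa=4 ccmmAA=2 ccmmAa=2
ccMMAa hits 2/64; gcd=2; 2÷2/64÷2 = 1/32

P(ccMMAa) = 1/32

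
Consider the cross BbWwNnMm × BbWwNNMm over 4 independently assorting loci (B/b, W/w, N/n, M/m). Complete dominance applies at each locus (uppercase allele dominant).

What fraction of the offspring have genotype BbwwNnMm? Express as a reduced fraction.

BbWwNnMm gametes: BWNM×1, BWNm×1, BWnM×1, BWnm×1, BwNM×1, BwNm×1, BwnM×1, Bwnm×1, bWNM×1, bWNm×1, bWnM×1, bWnm×1, bwNM×1, bwNm×1, bwnM×1, bwnm×1
BbWwNNMm gametes: BWNM×2, BWNm×2, BwNM×2, BwNm×2, bWNM×2, bWNm×2, bwNM×2, bwNm×2
BbWwNnMm×BbWwNNMm grid (16·16=256): BBWWNNMM=2 BBWWNNMm=4 BBWWNNmm=2 BBWWNnMM=2 BBWWNnMm=4 BBWWNnmm=2 BBWwNNMM=4 BBWwNNMm=8 BBWwNNmm=4 BBWwNnMM=4 BBWwNnMm=8 BBWwNnmm=4 BBwwNNMM=2 BBwwNNMm=4 BBwwNNmm=2 BBwwNnMM=2 BBwwNnMm=4 BBwwNnmm=2 BbWWNNMM=4 BbWWNNMm=8 BbWWNNmm=4 BbWWNnMM=4 BbWWNnMm=8 BbWWNnmm=4 BbWwNNMM=8 BbWwNNMm=16 BbWwNNmm=8 BbWwNnMM=8 BbWwNnMm=16 BbWwNnmm=8 BbwwNNMM=4 BbwwNNMm=8 BbwwNNmm=4 BbwwNnMM=4 BbwwNnMm=8 BbwwNnmm=4 bbWWNNMM=2 bbWWNNMm=4 bbWWNNmm=2 bbWWNnMM=2 bbWWNnMm=4 bbWWNnmm=2 bbWwNNMM=4 bbWwNNMm=8 bbWwNNmm=4 bbWwNnMM=4 bbWwNnMm=8 bbWwNnmm=4 bbwwNNMM=2 bbwwNNMm=4 bbwwNNmm=2 bbwwNnMM=2 bbwwNnMm=4 bbwwNnmm=2
BbwwNnMm hits 8/256; gcd=8; 8÷8/256÷8 = 1/32

P(BbwwNnMm) = 1/32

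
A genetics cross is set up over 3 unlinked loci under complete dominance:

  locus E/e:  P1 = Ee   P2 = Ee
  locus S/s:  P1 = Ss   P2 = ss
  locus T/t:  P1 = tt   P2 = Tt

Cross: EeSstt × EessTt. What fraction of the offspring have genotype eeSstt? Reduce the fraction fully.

EeSstt gametes: ESt×2, Est×2, eSt×2, est×2
EessTt gametes: EsT×2, Est×2, esT×2, est×2
EeSstt×EessTt grid (8·8=64): EESsTt=4 EESstt=4 EEssTt=4 EEsstt=4 EeSsTt=8 EeSstt=8 EessTt=8 Eesstt=8 eeSsTt=4 eeSstt=4 eessTt=4 eesstt=4
eeSstt hits 4/64; gcd=4; 4÷4/64÷4 = 1/16

P(eeSstt) = 1/16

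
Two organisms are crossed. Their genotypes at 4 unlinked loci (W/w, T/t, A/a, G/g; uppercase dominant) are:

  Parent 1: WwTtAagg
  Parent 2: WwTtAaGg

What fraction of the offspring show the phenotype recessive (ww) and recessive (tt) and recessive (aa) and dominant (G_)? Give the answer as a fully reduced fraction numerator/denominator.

WwTtAagg gametes: WTAg×2, WTag×2, WtAg×2, Wtag×2, wTAg×2, wTag×2, wtAg×2, wtag×2
WwTtAaGg gametes: WTAG×1, WTAg×1, WTaG×1, WTag×1, WtAG×1, WtAg×1, WtaG×1, Wtag×1, wTAG×1, wTAg×1, wTaG×1, wTag×1, wtAG×1, wtAg×1, wtaG×1, wtag×1
WwTtAagg×WwTtAaGg grid (16·16=256): WWTTAAGg=2 WWTTAAgg=2 WWTTAaGg=4 WWTTAagg=4 WWTTaaGg=2 WWTTaagg=2 WWTtAAGg=4 WWTtAAgg=4 WWTtAaGg=8 WWTtAagg=8 WWTtaaGg=4 WWTtaagg=4 WWttAAGg=2 WWttAAgg=2 WWttAaGg=4 WWttAagg=4 WWttaaGg=2 WWttaagg=2 WwTTAAGg=4 WwTTAAgg=4 WwTTAaGg=8 WwTTAagg=8 WwTTaaGg=4 WwTTaagg=4 WwTtAAGg=8 WwTtAAgg=8 WwTtAaGg=16 WwTtAagg=16 WwTtaaGg=8 WwTtaagg=8 WwttAAGg=4 WwttAAgg=4 WwttAaGg=8 WwttAagg=8 WwttaaGg=4 Wwttaagg=4 wwTTAAGg=2 wwTTAAgg=2 wwTTAaGg=4 wwTTAagg=4 wwTTaaGg=2 wwTTaagg=2 wwTtAAGg=4 wwTtAAgg=4 wwTtAaGg=8 wwTtAagg=8 wwTtaaGg=4 wwTtaagg=4 wwttAAGg=2 wwttAAgg=2 wwttAaGg=4 wwttAagg=4 wwttaaGg=2 wwttaagg=2
ww tt aa G_ hits 2/256; gcd=2; 2÷2/256÷2 = 1/128

P(ww tt aa G_) = 1/128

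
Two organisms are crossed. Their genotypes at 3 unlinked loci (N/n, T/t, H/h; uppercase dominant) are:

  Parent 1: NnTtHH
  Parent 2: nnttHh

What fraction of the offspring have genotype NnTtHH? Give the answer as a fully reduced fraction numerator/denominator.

P(NnTtHH) = 1/8

NnTtHH gametes: NTH×2, NtH×2, nTH×2, ntH×2
nnttHh gametes: ntH×4, nth×4
NnTtHH×nnttHh grid (8·8=64): NnTtHH=8 NnTtHh=8 NnttHH=8 NnttHh=8 nnTtHH=8 nnTtHh=8 nnttHH=8 nnttHh=8
NnTtHH hits 8/64; gcd=8; 8÷8/64÷8 = 1/8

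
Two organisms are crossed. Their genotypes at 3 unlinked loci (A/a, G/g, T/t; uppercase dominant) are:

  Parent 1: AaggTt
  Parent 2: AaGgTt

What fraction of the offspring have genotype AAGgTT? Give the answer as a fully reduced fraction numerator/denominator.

AaggTt gametes: AgT×2, Agt×2, agT×2, agt×2
AaGgTt gametes: AGT×1, AGt×1, AgT×1, Agt×1, aGT×1, aGt×1, agT×1, agt×1
AaggTt×AaGgTt grid (8·8=64): AAGgTT=2 AAGgTt=4 AAGgtt=2 AAggTT=2 AAggTt=4 AAggtt=2 AaGgTT=4 AaGgTt=8 AaGgtt=4 AaggTT=4 AaggTt=8 Aaggtt=4 aaGgTT=2 aaGgTt=4 aaGgtt=2 aaggTT=2 aaggTt=4 aaggtt=2
AAGgTT hits 2/64; gcd=2; 2÷2/64÷2 = 1/32

P(AAGgTT) = 1/32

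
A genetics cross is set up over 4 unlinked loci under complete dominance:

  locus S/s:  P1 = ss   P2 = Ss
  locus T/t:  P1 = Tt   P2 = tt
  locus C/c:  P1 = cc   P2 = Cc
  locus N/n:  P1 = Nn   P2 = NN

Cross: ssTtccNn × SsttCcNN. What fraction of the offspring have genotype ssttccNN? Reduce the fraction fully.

P(ssttccNN) = 1/16

ssTtccNn gametes: sTcN×4, sTcn×4, stcN×4, stcn×4
SsttCcNN gametes: StCN×4, StcN×4, stCN×4, stcN×4
ssTtccNn×SsttCcNN grid (16·16=256): SsTtCcNN=16 SsTtCcNn=16 SsTtccNN=16 SsTtccNn=16 SsttCcNN=16 SsttCcNn=16 SsttccNN=16 SsttccNn=16 ssTtCcNN=16 ssTtCcNn=16 ssTtccNN=16 ssTtccNn=16 ssttCcNN=16 ssttCcNn=16 ssttccNN=16 ssttccNn=16
ssttccNN hits 16/256; gcd=16; 16÷16/256÷16 = 1/16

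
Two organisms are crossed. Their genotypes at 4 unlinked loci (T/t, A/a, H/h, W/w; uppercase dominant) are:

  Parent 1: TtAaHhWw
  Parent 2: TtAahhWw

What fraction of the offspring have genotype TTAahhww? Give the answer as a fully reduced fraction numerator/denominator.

TtAaHhWw gametes: TAHW×1, TAHw×1, TAhW×1, TAhw×1, TaHW×1, TaHw×1, TahW×1, Tahw×1, tAHW×1, tAHw×1, tAhW×1, tAhw×1, taHW×1, taHw×1, tahW×1, tahw×1
TtAahhWw gametes: TAhW×2, TAhw×2, TahW×2, Tahw×2, tAhW×2, tAhw×2, tahW×2, tahw×2
TtAaHhWw×TtAahhWw grid (16·16=256): TTAAHhWW=2 TTAAHhWw=4 TTAAHhww=2 TTAAhhWW=2 TTAAhhWw=4 TTAAhhww=2 TTAaHhWW=4 TTAaHhWw=8 TTAaHhww=4 TTAahhWW=4 TTAahhWw=8 TTAahhww=4 TTaaHhWW=2 TTaaHhWw=4 TTaaHhww=2 TTaahhWW=2 TTaahhWw=4 TTaahhww=2 TtAAHhWW=4 TtAAHhWw=8 TtAAHhww=4 TtAAhhWW=4 TtAAhhWw=8 TtAAhhww=4 TtAaHhWW=8 TtAaHhWw=16 TtAaHhww=8 TtAahhWW=8 TtAahhWw=16 TtAahhww=8 TtaaHhWW=4 TtaaHhWw=8 TtaaHhww=4 TtaahhWW=4 TtaahhWw=8 Ttaahhww=4 ttAAHhWW=2 ttAAHhWw=4 ttAAHhww=2 ttAAhhWW=2 ttAAhhWw=4 ttAAhhww=2 ttAaHhWW=4 ttAaHhWw=8 ttAaHhww=4 ttAahhWW=4 ttAahhWw=8 ttAahhww=4 ttaaHhWW=2 ttaaHhWw=4 ttaaHhww=2 ttaahhWW=2 ttaahhWw=4 ttaahhww=2
TTAahhww hits 4/256; gcd=4; 4÷4/256÷4 = 1/64

P(TTAahhww) = 1/64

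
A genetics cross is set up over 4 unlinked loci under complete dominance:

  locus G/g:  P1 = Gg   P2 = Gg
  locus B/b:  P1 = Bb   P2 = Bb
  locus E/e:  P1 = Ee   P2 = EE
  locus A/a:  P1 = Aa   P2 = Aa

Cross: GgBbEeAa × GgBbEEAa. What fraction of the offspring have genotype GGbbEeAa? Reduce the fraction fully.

GgBbEeAa gametes: GBEA×1, GBEa×1, GBeA×1, GBea×1, GbEA×1, GbEa×1, GbeA×1, Gbea×1, gBEA×1, gBEa×1, gBeA×1, gBea×1, gbEA×1, gbEa×1, gbeA×1, gbea×1
GgBbEEAa gametes: GBEA×2, GBEa×2, GbEA×2, GbEa×2, gBEA×2, gBEa×2, gbEA×2, gbEa×2
GgBbEeAa×GgBbEEAa grid (16·16=256): GGBBEEAA=2 GGBBEEAa=4 GGBBEEaa=2 GGBBEeAA=2 GGBBEeAa=4 GGBBEeaa=2 GGBbEEAA=4 GGBbEEAa=8 GGBbEEaa=4 GGBbEeAA=4 GGBbEeAa=8 GGBbEeaa=4 GGbbEEAA=2 GGbbEEAa=4 GGbbEEaa=2 GGbbEeAA=2 GGbbEeAa=4 GGbbEeaa=2 GgBBEEAA=4 GgBBEEAa=8 GgBBEEaa=4 GgBBEeAA=4 GgBBEeAa=8 GgBBEeaa=4 GgBbEEAA=8 GgBbEEAa=16 GgBbEEaa=8 GgBbEeAA=8 GgBbEeAa=16 GgBbEeaa=8 GgbbEEAA=4 GgbbEEAa=8 GgbbEEaa=4 GgbbEeAA=4 GgbbEeAa=8 GgbbEeaa=4 ggBBEEAA=2 ggBBEEAa=4 ggBBEEaa=2 ggBBEeAA=2 ggBBEeAa=4 ggBBEeaa=2 ggBbEEAA=4 ggBbEEAa=8 ggBbEEaa=4 ggBbEeAA=4 ggBbEeAa=8 ggBbEeaa=4 ggbbEEAA=2 ggbbEEAa=4 ggbbEEaa=2 ggbbEeAA=2 ggbbEeAa=4 ggbbEeaa=2
GGbbEeAa hits 4/256; gcd=4; 4÷4/256÷4 = 1/64

P(GGbbEeAa) = 1/64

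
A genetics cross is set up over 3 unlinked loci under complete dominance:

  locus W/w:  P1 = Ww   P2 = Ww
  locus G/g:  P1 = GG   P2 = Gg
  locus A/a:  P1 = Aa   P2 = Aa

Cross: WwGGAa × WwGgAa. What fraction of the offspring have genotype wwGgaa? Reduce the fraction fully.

P(wwGgaa) = 1/32

WwGGAa gametes: WGA×2, WGa×2, wGA×2, wGa×2
WwGgAa gametes: WGA×1, WGa×1, WgA×1, Wga×1, wGA×1, wGa×1, wgA×1, wga×1
WwGGAa×WwGgAa grid (8·8=64): WWGGAA=2 WWGGAa=4 WWGGaa=2 WWGgAA=2 WWGgAa=4 WWGgaa=2 WwGGAA=4 WwGGAa=8 WwGGaa=4 WwGgAA=4 WwGgAa=8 WwGgaa=4 wwGGAA=2 wwGGAa=4 wwGGaa=2 wwGgAA=2 wwGgAa=4 wwGgaa=2
wwGgaa hits 2/64; gcd=2; 2÷2/64÷2 = 1/32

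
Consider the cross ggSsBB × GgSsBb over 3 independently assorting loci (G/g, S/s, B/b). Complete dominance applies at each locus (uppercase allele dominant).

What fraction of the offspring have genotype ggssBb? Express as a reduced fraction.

P(ggssBb) = 1/16

ggSsBB gametes: gSB×4, gsB×4
GgSsBb gametes: GSB×1, GSb×1, GsB×1, Gsb×1, gSB×1, gSb×1, gsB×1, gsb×1
ggSsBB×GgSsBb grid (8·8=64): GgSSBB=4 GgSSBb=4 GgSsBB=8 GgSsBb=8 GgssBB=4 GgssBb=4 ggSSBB=4 ggSSBb=4 ggSsBB=8 ggSsBb=8 ggssBB=4 ggssBb=4
ggssBb hits 4/64; gcd=4; 4÷4/64÷4 = 1/16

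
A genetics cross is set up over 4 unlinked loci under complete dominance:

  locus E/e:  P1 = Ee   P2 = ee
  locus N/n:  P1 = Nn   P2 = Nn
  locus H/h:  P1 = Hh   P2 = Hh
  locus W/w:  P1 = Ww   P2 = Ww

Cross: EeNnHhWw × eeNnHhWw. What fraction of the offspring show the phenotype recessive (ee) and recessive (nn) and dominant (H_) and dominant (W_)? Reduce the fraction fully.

EeNnHhWw gametes: ENHW×1, ENHw×1, ENhW×1, ENhw×1, EnHW×1, EnHw×1, EnhW×1, Enhw×1, eNHW×1, eNHw×1, eNhW×1, eNhw×1, enHW×1, enHw×1, enhW×1, enhw×1
eeNnHhWw gametes: eNHW×2, eNHw×2, eNhW×2, eNhw×2, enHW×2, enHw×2, enhW×2, enhw×2
EeNnHhWw×eeNnHhWw grid (16·16=256): EeNNHHWW=2 EeNNHHWw=4 EeNNHHww=2 EeNNHhWW=4 EeNNHhWw=8 EeNNHhww=4 EeNNhhWW=2 EeNNhhWw=4 EeNNhhww=2 EeNnHHWW=4 EeNnHHWw=8 EeNnHHww=4 EeNnHhWW=8 EeNnHhWw=16 EeNnHhww=8 EeNnhhWW=4 EeNnhhWw=8 EeNnhhww=4 EennHHWW=2 EennHHWw=4 EennHHww=2 EennHhWW=4 EennHhWw=8 EennHhww=4 EennhhWW=2 EennhhWw=4 Eennhhww=2 eeNNHHWW=2 eeNNHHWw=4 eeNNHHww=2 eeNNHhWW=4 eeNNHhWw=8 eeNNHhww=4 eeNNhhWW=2 eeNNhhWw=4 eeNNhhww=2 eeNnHHWW=4 eeNnHHWw=8 eeNnHHww=4 eeNnHhWW=8 eeNnHhWw=16 eeNnHhww=8 eeNnhhWW=4 eeNnhhWw=8 eeNnhhww=4 eennHHWW=2 eennHHWw=4 eennHHww=2 eennHhWW=4 eennHhWw=8 eennHhww=4 eennhhWW=2 eennhhWw=4 eennhhww=2
ee nn H_ W_ hits 18/256; gcd=2; 18÷2/256÷2 = 9/128

P(ee nn H_ W_) = 9/128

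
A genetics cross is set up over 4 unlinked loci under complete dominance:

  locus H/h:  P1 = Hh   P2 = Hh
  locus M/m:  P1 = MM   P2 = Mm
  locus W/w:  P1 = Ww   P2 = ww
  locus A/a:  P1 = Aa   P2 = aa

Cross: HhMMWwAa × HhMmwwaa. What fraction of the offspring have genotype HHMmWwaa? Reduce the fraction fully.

P(HHMmWwaa) = 1/32

HhMMWwAa gametes: HMWA×2, HMWa×2, HMwA×2, HMwa×2, hMWA×2, hMWa×2, hMwA×2, hMwa×2
HhMmwwaa gametes: HMwa×4, Hmwa×4, hMwa×4, hmwa×4
HhMMWwAa×HhMmwwaa grid (16·16=256): HHMMWwAa=8 HHMMWwaa=8 HHMMwwAa=8 HHMMwwaa=8 HHMmWwAa=8 HHMmWwaa=8 HHMmwwAa=8 HHMmwwaa=8 HhMMWwAa=16 HhMMWwaa=16 HhMMwwAa=16 HhMMwwaa=16 HhMmWwAa=16 HhMmWwaa=16 HhMmwwAa=16 HhMmwwaa=16 hhMMWwAa=8 hhMMWwaa=8 hhMMwwAa=8 hhMMwwaa=8 hhMmWwAa=8 hhMmWwaa=8 hhMmwwAa=8 hhMmwwaa=8
HHMmWwaa hits 8/256; gcd=8; 8÷8/256÷8 = 1/32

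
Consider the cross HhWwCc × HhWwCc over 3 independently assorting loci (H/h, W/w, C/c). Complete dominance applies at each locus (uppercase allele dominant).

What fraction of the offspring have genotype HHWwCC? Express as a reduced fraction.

P(HHWwCC) = 1/32

HhWwCc gametes: HWC×1, HWc×1, HwC×1, Hwc×1, hWC×1, hWc×1, hwC×1, hwc×1
HhWwCc gametes: HWC×1, HWc×1, HwC×1, Hwc×1, hWC×1, hWc×1, hwC×1, hwc×1
HhWwCc×HhWwCc grid (8·8=64): HHWWCC=1 HHWWCc=2 HHWWcc=1 HHWwCC=2 HHWwCc=4 HHWwcc=2 HHwwCC=1 HHwwCc=2 HHwwcc=1 HhWWCC=2 HhWWCc=4 HhWWcc=2 HhWwCC=4 HhWwCc=8 HhWwcc=4 HhwwCC=2 HhwwCc=4 Hhwwcc=2 hhWWCC=1 hhWWCc=2 hhWWcc=1 hhWwCC=2 hhWwCc=4 hhWwcc=2 hhwwCC=1 hhwwCc=2 hhwwcc=1
HHWwCC hits 2/64; gcd=2; 2÷2/64÷2 = 1/32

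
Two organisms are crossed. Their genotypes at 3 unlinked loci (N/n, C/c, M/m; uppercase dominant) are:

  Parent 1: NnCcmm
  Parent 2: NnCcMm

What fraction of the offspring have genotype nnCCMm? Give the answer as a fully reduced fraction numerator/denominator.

P(nnCCMm) = 1/32

NnCcmm gametes: NCm×2, Ncm×2, nCm×2, ncm×2
NnCcMm gametes: NCM×1, NCm×1, NcM×1, Ncm×1, nCM×1, nCm×1, ncM×1, ncm×1
NnCcmm×NnCcMm grid (8·8=64): NNCCMm=2 NNCCmm=2 NNCcMm=4 NNCcmm=4 NNccMm=2 NNccmm=2 NnCCMm=4 NnCCmm=4 NnCcMm=8 NnCcmm=8 NnccMm=4 Nnccmm=4 nnCCMm=2 nnCCmm=2 nnCcMm=4 nnCcmm=4 nnccMm=2 nnccmm=2
nnCCMm hits 2/64; gcd=2; 2÷2/64÷2 = 1/32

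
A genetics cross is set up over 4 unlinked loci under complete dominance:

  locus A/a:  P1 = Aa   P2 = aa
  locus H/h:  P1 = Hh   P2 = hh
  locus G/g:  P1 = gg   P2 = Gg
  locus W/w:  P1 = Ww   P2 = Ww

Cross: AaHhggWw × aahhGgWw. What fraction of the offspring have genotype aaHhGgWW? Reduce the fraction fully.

P(aaHhGgWW) = 1/32

AaHhggWw gametes: AHgW×2, AHgw×2, AhgW×2, Ahgw×2, aHgW×2, aHgw×2, ahgW×2, ahgw×2
aahhGgWw gametes: ahGW×4, ahGw×4, ahgW×4, ahgw×4
AaHhggWw×aahhGgWw grid (16·16=256): AaHhGgWW=8 AaHhGgWw=16 AaHhGgww=8 AaHhggWW=8 AaHhggWw=16 AaHhggww=8 AahhGgWW=8 AahhGgWw=16 AahhGgww=8 AahhggWW=8 AahhggWw=16 Aahhggww=8 aaHhGgWW=8 aaHhGgWw=16 aaHhGgww=8 aaHhggWW=8 aaHhggWw=16 aaHhggww=8 aahhGgWW=8 aahhGgWw=16 aahhGgww=8 aahhggWW=8 aahhggWw=16 aahhggww=8
aaHhGgWW hits 8/256; gcd=8; 8÷8/256÷8 = 1/32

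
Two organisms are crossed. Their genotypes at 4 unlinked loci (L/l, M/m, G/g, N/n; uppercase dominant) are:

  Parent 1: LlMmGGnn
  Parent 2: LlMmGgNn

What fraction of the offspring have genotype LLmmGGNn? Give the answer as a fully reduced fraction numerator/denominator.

P(LLmmGGNn) = 1/64

LlMmGGnn gametes: LMGn×4, LmGn×4, lMGn×4, lmGn×4
LlMmGgNn gametes: LMGN×1, LMGn×1, LMgN×1, LMgn×1, LmGN×1, LmGn×1, LmgN×1, Lmgn×1, lMGN×1, lMGn×1, lMgN×1, lMgn×1, lmGN×1, lmGn×1, lmgN×1, lmgn×1
LlMmGGnn×LlMmGgNn grid (16·16=256): LLMMGGNn=4 LLMMGGnn=4 LLMMGgNn=4 LLMMGgnn=4 LLMmGGNn=8 LLMmGGnn=8 LLMmGgNn=8 LLMmGgnn=8 LLmmGGNn=4 LLmmGGnn=4 LLmmGgNn=4 LLmmGgnn=4 LlMMGGNn=8 LlMMGGnn=8 LlMMGgNn=8 LlMMGgnn=8 LlMmGGNn=16 LlMmGGnn=16 LlMmGgNn=16 LlMmGgnn=16 LlmmGGNn=8 LlmmGGnn=8 LlmmGgNn=8 LlmmGgnn=8 llMMGGNn=4 llMMGGnn=4 llMMGgNn=4 llMMGgnn=4 llMmGGNn=8 llMmGGnn=8 llMmGgNn=8 llMmGgnn=8 llmmGGNn=4 llmmGGnn=4 llmmGgNn=4 llmmGgnn=4
LLmmGGNn hits 4/256; gcd=4; 4÷4/256÷4 = 1/64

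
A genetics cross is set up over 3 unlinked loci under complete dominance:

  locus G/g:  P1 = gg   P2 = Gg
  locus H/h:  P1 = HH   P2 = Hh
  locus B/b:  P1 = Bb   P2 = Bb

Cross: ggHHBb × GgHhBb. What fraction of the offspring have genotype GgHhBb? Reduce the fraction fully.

P(GgHhBb) = 1/8

ggHHBb gametes: gHB×4, gHb×4
GgHhBb gametes: GHB×1, GHb×1, GhB×1, Ghb×1, gHB×1, gHb×1, ghB×1, ghb×1
ggHHBb×GgHhBb grid (8·8=64): GgHHBB=4 GgHHBb=8 GgHHbb=4 GgHhBB=4 GgHhBb=8 GgHhbb=4 ggHHBB=4 ggHHBb=8 ggHHbb=4 ggHhBB=4 ggHhBb=8 ggHhbb=4
GgHhBb hits 8/64; gcd=8; 8÷8/64÷8 = 1/8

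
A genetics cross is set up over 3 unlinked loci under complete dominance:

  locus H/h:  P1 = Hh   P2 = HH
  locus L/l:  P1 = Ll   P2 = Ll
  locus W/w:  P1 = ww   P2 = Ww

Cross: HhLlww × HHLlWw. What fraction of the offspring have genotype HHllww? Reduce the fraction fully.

HhLlww gametes: HLw×2, Hlw×2, hLw×2, hlw×2
HHLlWw gametes: HLW×2, HLw×2, HlW×2, Hlw×2
HhLlww×HHLlWw grid (8·8=64): HHLLWw=4 HHLLww=4 HHLlWw=8 HHLlww=8 HHllWw=4 HHllww=4 HhLLWw=4 HhLLww=4 HhLlWw=8 HhLlww=8 HhllWw=4 Hhllww=4
HHllww hits 4/64; gcd=4; 4÷4/64÷4 = 1/16

P(HHllww) = 1/16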